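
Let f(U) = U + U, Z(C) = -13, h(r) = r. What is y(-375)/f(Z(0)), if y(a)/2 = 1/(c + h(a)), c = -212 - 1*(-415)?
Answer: 1/2236 ≈ 0.00044723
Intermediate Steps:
c = 203 (c = -212 + 415 = 203)
y(a) = 2/(203 + a)
f(U) = 2*U
y(-375)/f(Z(0)) = (2/(203 - 375))/((2*(-13))) = (2/(-172))/(-26) = (2*(-1/172))*(-1/26) = -1/86*(-1/26) = 1/2236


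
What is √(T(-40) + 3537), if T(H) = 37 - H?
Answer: √3614 ≈ 60.117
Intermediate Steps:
√(T(-40) + 3537) = √((37 - 1*(-40)) + 3537) = √((37 + 40) + 3537) = √(77 + 3537) = √3614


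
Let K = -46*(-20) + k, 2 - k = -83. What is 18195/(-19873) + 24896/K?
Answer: 476472233/19972365 ≈ 23.857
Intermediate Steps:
k = 85 (k = 2 - 1*(-83) = 2 + 83 = 85)
K = 1005 (K = -46*(-20) + 85 = 920 + 85 = 1005)
18195/(-19873) + 24896/K = 18195/(-19873) + 24896/1005 = 18195*(-1/19873) + 24896*(1/1005) = -18195/19873 + 24896/1005 = 476472233/19972365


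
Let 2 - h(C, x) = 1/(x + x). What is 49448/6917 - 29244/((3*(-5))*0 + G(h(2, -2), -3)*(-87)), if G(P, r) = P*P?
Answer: 1194984008/16248033 ≈ 73.546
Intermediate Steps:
h(C, x) = 2 - 1/(2*x) (h(C, x) = 2 - 1/(x + x) = 2 - 1/(2*x))
G(P, r) = P**2
49448/6917 - 29244/((3*(-5))*0 + G(h(2, -2), -3)*(-87)) = 49448/6917 - 29244/((3*(-5))*0 + (2 - 1/2/(-2))**2*(-87)) = 49448*(1/6917) - 29244/(-15*0 + (2 - 1/2*(-1/2))**2*(-87)) = 49448/6917 - 29244/(0 + (2 + 1/4)**2*(-87)) = 49448/6917 - 29244/(0 + (9/4)**2*(-87)) = 49448/6917 - 29244/(0 + (81/16)*(-87)) = 49448/6917 - 29244/(0 - 7047/16) = 49448/6917 - 29244/(-7047/16) = 49448/6917 - 29244*(-16/7047) = 49448/6917 + 155968/2349 = 1194984008/16248033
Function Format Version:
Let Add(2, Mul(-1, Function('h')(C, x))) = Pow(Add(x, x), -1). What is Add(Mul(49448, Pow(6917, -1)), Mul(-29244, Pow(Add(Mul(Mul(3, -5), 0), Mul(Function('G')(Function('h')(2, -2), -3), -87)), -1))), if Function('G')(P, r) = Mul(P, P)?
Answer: Rational(1194984008, 16248033) ≈ 73.546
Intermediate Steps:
Function('h')(C, x) = Add(2, Mul(Rational(-1, 2), Pow(x, -1))) (Function('h')(C, x) = Add(2, Mul(-1, Pow(Add(x, x), -1))) = Add(2, Mul(-1, Pow(Mul(2, x), -1))) = Add(2, Mul(-1, Mul(Rational(1, 2), Pow(x, -1)))) = Add(2, Mul(Rational(-1, 2), Pow(x, -1))))
Function('G')(P, r) = Pow(P, 2)
Add(Mul(49448, Pow(6917, -1)), Mul(-29244, Pow(Add(Mul(Mul(3, -5), 0), Mul(Function('G')(Function('h')(2, -2), -3), -87)), -1))) = Add(Mul(49448, Pow(6917, -1)), Mul(-29244, Pow(Add(Mul(Mul(3, -5), 0), Mul(Pow(Add(2, Mul(Rational(-1, 2), Pow(-2, -1))), 2), -87)), -1))) = Add(Mul(49448, Rational(1, 6917)), Mul(-29244, Pow(Add(Mul(-15, 0), Mul(Pow(Add(2, Mul(Rational(-1, 2), Rational(-1, 2))), 2), -87)), -1))) = Add(Rational(49448, 6917), Mul(-29244, Pow(Add(0, Mul(Pow(Add(2, Rational(1, 4)), 2), -87)), -1))) = Add(Rational(49448, 6917), Mul(-29244, Pow(Add(0, Mul(Pow(Rational(9, 4), 2), -87)), -1))) = Add(Rational(49448, 6917), Mul(-29244, Pow(Add(0, Mul(Rational(81, 16), -87)), -1))) = Add(Rational(49448, 6917), Mul(-29244, Pow(Add(0, Rational(-7047, 16)), -1))) = Add(Rational(49448, 6917), Mul(-29244, Pow(Rational(-7047, 16), -1))) = Add(Rational(49448, 6917), Mul(-29244, Rational(-16, 7047))) = Add(Rational(49448, 6917), Rational(155968, 2349)) = Rational(1194984008, 16248033)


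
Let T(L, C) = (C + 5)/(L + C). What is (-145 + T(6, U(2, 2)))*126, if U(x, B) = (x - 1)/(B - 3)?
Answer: -90846/5 ≈ -18169.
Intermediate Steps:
U(x, B) = (-1 + x)/(-3 + B)
T(L, C) = (5 + C)/(C + L)
(-145 + T(6, U(2, 2)))*126 = (-145 + (5 + (-1 + 2)/(-3 + 2))/((-1 + 2)/(-3 + 2) + 6))*126 = (-145 + (5 + 1/(-1))/(1/(-1) + 6))*126 = (-145 + (5 - 1*1)/(-1*1 + 6))*126 = (-145 + (5 - 1)/(-1 + 6))*126 = (-145 + 4/5)*126 = (-145 + (⅕)*4)*126 = (-145 + ⅘)*126 = -721/5*126 = -90846/5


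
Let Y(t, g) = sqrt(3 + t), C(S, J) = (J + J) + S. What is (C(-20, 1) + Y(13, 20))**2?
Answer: 196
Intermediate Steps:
C(S, J) = S + 2*J (C(S, J) = 2*J + S = S + 2*J)
(C(-20, 1) + Y(13, 20))**2 = ((-20 + 2*1) + sqrt(3 + 13))**2 = ((-20 + 2) + sqrt(16))**2 = (-18 + 4)**2 = (-14)**2 = 196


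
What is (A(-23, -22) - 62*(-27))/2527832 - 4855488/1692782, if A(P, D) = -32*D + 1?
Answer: -6134915406819/2139534254312 ≈ -2.8674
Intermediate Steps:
A(P, D) = 1 - 32*D
(A(-23, -22) - 62*(-27))/2527832 - 4855488/1692782 = ((1 - 32*(-22)) - 62*(-27))/2527832 - 4855488/1692782 = ((1 + 704) + 1674)*(1/2527832) - 4855488*1/1692782 = (705 + 1674)*(1/2527832) - 2427744/846391 = 2379*(1/2527832) - 2427744/846391 = 2379/2527832 - 2427744/846391 = -6134915406819/2139534254312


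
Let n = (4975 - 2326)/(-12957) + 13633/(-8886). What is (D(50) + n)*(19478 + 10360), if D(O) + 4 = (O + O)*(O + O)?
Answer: 1907474206343627/6396439 ≈ 2.9821e+8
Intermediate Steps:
D(O) = -4 + 4*O² (D(O) = -4 + (O + O)*(O + O) = -4 + (2*O)*(2*O) = -4 + 4*O²)
n = -66727265/38378634 (n = 2649*(-1/12957) + 13633*(-1/8886) = -883/4319 - 13633/8886 = -66727265/38378634 ≈ -1.7387)
(D(50) + n)*(19478 + 10360) = ((-4 + 4*50²) - 66727265/38378634)*(19478 + 10360) = ((-4 + 4*2500) - 66727265/38378634)*29838 = ((-4 + 10000) - 66727265/38378634)*29838 = (9996 - 66727265/38378634)*29838 = (383566098199/38378634)*29838 = 1907474206343627/6396439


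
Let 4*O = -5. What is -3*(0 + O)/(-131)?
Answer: -15/524 ≈ -0.028626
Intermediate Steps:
O = -5/4 (O = (1/4)*(-5) = -5/4 ≈ -1.2500)
-3*(0 + O)/(-131) = -3*(0 - 5/4)/(-131) = -3*(-5/4)*(-1/131) = (15/4)*(-1/131) = -15/524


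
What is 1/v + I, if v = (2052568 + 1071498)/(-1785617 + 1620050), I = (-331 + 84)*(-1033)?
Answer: 797108398399/3124066 ≈ 2.5515e+5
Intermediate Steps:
I = 255151 (I = -247*(-1033) = 255151)
v = -3124066/165567 (v = 3124066/(-165567) = 3124066*(-1/165567) = -3124066/165567 ≈ -18.869)
1/v + I = 1/(-3124066/165567) + 255151 = -165567/3124066 + 255151 = 797108398399/3124066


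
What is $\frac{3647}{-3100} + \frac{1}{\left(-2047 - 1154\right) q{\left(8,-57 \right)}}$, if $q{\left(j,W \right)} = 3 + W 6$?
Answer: $- \frac{3957498833}{3363930900} \approx -1.1765$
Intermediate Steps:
$q{\left(j,W \right)} = 3 + 6 W$
$\frac{3647}{-3100} + \frac{1}{\left(-2047 - 1154\right) q{\left(8,-57 \right)}} = \frac{3647}{-3100} + \frac{1}{\left(-2047 - 1154\right) \left(3 + 6 \left(-57\right)\right)} = 3647 \left(- \frac{1}{3100}\right) + \frac{1}{\left(-3201\right) \left(3 - 342\right)} = - \frac{3647}{3100} - \frac{1}{3201 \left(-339\right)} = - \frac{3647}{3100} - - \frac{1}{1085139} = - \frac{3647}{3100} + \frac{1}{1085139} = - \frac{3957498833}{3363930900}$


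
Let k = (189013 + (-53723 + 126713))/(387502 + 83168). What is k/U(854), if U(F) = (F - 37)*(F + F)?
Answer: 37429/93827123160 ≈ 3.9891e-7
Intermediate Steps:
k = 262003/470670 (k = (189013 + 72990)/470670 = 262003*(1/470670) = 262003/470670 ≈ 0.55666)
U(F) = 2*F*(-37 + F) (U(F) = (-37 + F)*(2*F) = 2*F*(-37 + F))
k/U(854) = 262003/(470670*((2*854*(-37 + 854)))) = 262003/(470670*((2*854*817))) = (262003/470670)/1395436 = (262003/470670)*(1/1395436) = 37429/93827123160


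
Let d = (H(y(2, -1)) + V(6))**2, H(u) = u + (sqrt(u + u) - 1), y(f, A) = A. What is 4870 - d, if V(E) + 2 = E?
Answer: 4868 - 4*I*sqrt(2) ≈ 4868.0 - 5.6569*I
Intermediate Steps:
V(E) = -2 + E
H(u) = -1 + u + sqrt(2)*sqrt(u) (H(u) = u + (sqrt(2*u) - 1) = u + (sqrt(2)*sqrt(u) - 1) = u + (-1 + sqrt(2)*sqrt(u)) = -1 + u + sqrt(2)*sqrt(u))
d = (2 + I*sqrt(2))**2 (d = ((-1 - 1 + sqrt(2)*sqrt(-1)) + (-2 + 6))**2 = ((-1 - 1 + sqrt(2)*I) + 4)**2 = ((-1 - 1 + I*sqrt(2)) + 4)**2 = ((-2 + I*sqrt(2)) + 4)**2 = (2 + I*sqrt(2))**2 ≈ 2.0 + 5.6569*I)
4870 - d = 4870 - (2 + I*sqrt(2))**2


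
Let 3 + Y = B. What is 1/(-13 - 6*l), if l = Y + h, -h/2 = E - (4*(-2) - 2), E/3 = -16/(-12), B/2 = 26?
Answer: -1/139 ≈ -0.0071942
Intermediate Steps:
B = 52 (B = 2*26 = 52)
Y = 49 (Y = -3 + 52 = 49)
E = 4 (E = 3*(-16/(-12)) = 3*(-16*(-1/12)) = 3*(4/3) = 4)
h = -28 (h = -2*(4 - (4*(-2) - 2)) = -2*(4 - (-8 - 2)) = -2*(4 - 1*(-10)) = -2*(4 + 10) = -2*14 = -28)
l = 21 (l = 49 - 28 = 21)
1/(-13 - 6*l) = 1/(-13 - 6*21) = 1/(-13 - 126) = 1/(-139) = -1/139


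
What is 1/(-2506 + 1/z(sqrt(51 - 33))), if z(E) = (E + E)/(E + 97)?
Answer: -180396/451972769 - 582*sqrt(2)/451972769 ≈ -0.00040095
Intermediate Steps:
z(E) = 2*E/(97 + E) (z(E) = (2*E)/(97 + E) = 2*E/(97 + E))
1/(-2506 + 1/z(sqrt(51 - 33))) = 1/(-2506 + 1/(2*sqrt(51 - 33)/(97 + sqrt(51 - 33)))) = 1/(-2506 + 1/(2*sqrt(18)/(97 + sqrt(18)))) = 1/(-2506 + 1/(2*(3*sqrt(2))/(97 + 3*sqrt(2)))) = 1/(-2506 + 1/(6*sqrt(2)/(97 + 3*sqrt(2)))) = 1/(-2506 + sqrt(2)*(97 + 3*sqrt(2))/12)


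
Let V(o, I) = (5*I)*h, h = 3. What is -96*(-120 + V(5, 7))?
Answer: 1440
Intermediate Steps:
V(o, I) = 15*I (V(o, I) = (5*I)*3 = 15*I)
-96*(-120 + V(5, 7)) = -96*(-120 + 15*7) = -96*(-120 + 105) = -96*(-15) = 1440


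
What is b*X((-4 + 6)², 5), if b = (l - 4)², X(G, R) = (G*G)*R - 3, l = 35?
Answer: 73997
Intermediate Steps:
X(G, R) = -3 + R*G² (X(G, R) = G²*R - 3 = R*G² - 3 = -3 + R*G²)
b = 961 (b = (35 - 4)² = 31² = 961)
b*X((-4 + 6)², 5) = 961*(-3 + 5*((-4 + 6)²)²) = 961*(-3 + 5*(2²)²) = 961*(-3 + 5*4²) = 961*(-3 + 5*16) = 961*(-3 + 80) = 961*77 = 73997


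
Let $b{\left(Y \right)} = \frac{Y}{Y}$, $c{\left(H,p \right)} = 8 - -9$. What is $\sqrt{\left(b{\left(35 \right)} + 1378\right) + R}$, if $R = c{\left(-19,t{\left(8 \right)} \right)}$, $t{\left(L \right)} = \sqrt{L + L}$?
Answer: $2 \sqrt{349} \approx 37.363$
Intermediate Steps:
$t{\left(L \right)} = \sqrt{2} \sqrt{L}$ ($t{\left(L \right)} = \sqrt{2 L} = \sqrt{2} \sqrt{L}$)
$c{\left(H,p \right)} = 17$ ($c{\left(H,p \right)} = 8 + 9 = 17$)
$b{\left(Y \right)} = 1$
$R = 17$
$\sqrt{\left(b{\left(35 \right)} + 1378\right) + R} = \sqrt{\left(1 + 1378\right) + 17} = \sqrt{1379 + 17} = \sqrt{1396} = 2 \sqrt{349}$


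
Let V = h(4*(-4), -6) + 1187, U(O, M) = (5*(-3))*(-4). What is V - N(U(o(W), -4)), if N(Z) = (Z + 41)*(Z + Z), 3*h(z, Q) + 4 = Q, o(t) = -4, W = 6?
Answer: -32809/3 ≈ -10936.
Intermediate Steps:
h(z, Q) = -4/3 + Q/3
U(O, M) = 60 (U(O, M) = -15*(-4) = 60)
N(Z) = 2*Z*(41 + Z) (N(Z) = (41 + Z)*(2*Z) = 2*Z*(41 + Z))
V = 3551/3 (V = (-4/3 + (⅓)*(-6)) + 1187 = (-4/3 - 2) + 1187 = -10/3 + 1187 = 3551/3 ≈ 1183.7)
V - N(U(o(W), -4)) = 3551/3 - 2*60*(41 + 60) = 3551/3 - 2*60*101 = 3551/3 - 1*12120 = 3551/3 - 12120 = -32809/3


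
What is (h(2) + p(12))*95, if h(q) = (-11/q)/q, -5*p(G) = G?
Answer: -1957/4 ≈ -489.25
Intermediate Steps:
p(G) = -G/5
h(q) = -11/q²
(h(2) + p(12))*95 = (-11/2² - ⅕*12)*95 = (-11*¼ - 12/5)*95 = (-11/4 - 12/5)*95 = -103/20*95 = -1957/4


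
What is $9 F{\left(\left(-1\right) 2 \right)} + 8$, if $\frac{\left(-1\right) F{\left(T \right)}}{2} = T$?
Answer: $44$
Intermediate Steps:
$F{\left(T \right)} = - 2 T$
$9 F{\left(\left(-1\right) 2 \right)} + 8 = 9 \left(- 2 \left(\left(-1\right) 2\right)\right) + 8 = 9 \left(\left(-2\right) \left(-2\right)\right) + 8 = 9 \cdot 4 + 8 = 36 + 8 = 44$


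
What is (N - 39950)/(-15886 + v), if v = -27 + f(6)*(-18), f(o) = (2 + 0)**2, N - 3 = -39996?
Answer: 79943/15985 ≈ 5.0011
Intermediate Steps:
N = -39993 (N = 3 - 39996 = -39993)
f(o) = 4 (f(o) = 2**2 = 4)
v = -99 (v = -27 + 4*(-18) = -27 - 72 = -99)
(N - 39950)/(-15886 + v) = (-39993 - 39950)/(-15886 - 99) = -79943/(-15985) = -79943*(-1/15985) = 79943/15985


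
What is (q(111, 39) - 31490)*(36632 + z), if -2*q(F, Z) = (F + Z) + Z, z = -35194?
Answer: -45418511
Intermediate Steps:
q(F, Z) = -Z - F/2 (q(F, Z) = -((F + Z) + Z)/2 = -(F + 2*Z)/2 = -Z - F/2)
(q(111, 39) - 31490)*(36632 + z) = ((-1*39 - ½*111) - 31490)*(36632 - 35194) = ((-39 - 111/2) - 31490)*1438 = (-189/2 - 31490)*1438 = -63169/2*1438 = -45418511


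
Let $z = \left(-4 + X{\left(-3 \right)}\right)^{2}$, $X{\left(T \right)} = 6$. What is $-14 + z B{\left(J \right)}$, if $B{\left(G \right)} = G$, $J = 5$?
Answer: $6$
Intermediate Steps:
$z = 4$ ($z = \left(-4 + 6\right)^{2} = 2^{2} = 4$)
$-14 + z B{\left(J \right)} = -14 + 4 \cdot 5 = -14 + 20 = 6$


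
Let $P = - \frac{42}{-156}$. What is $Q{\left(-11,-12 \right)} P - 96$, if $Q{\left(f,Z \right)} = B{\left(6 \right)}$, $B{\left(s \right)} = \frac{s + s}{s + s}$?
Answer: $- \frac{2489}{26} \approx -95.731$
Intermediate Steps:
$P = \frac{7}{26}$ ($P = \left(-42\right) \left(- \frac{1}{156}\right) = \frac{7}{26} \approx 0.26923$)
$B{\left(s \right)} = 1$ ($B{\left(s \right)} = \frac{2 s}{2 s} = 2 s \frac{1}{2 s} = 1$)
$Q{\left(f,Z \right)} = 1$
$Q{\left(-11,-12 \right)} P - 96 = 1 \cdot \frac{7}{26} - 96 = \frac{7}{26} - 96 = - \frac{2489}{26}$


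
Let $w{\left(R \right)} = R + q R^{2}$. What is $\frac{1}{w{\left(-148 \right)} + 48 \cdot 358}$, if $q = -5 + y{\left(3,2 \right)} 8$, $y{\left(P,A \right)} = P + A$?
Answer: $\frac{1}{783676} \approx 1.276 \cdot 10^{-6}$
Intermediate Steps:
$y{\left(P,A \right)} = A + P$
$q = 35$ ($q = -5 + \left(2 + 3\right) 8 = -5 + 5 \cdot 8 = -5 + 40 = 35$)
$w{\left(R \right)} = R + 35 R^{2}$
$\frac{1}{w{\left(-148 \right)} + 48 \cdot 358} = \frac{1}{- 148 \left(1 + 35 \left(-148\right)\right) + 48 \cdot 358} = \frac{1}{- 148 \left(1 - 5180\right) + 17184} = \frac{1}{\left(-148\right) \left(-5179\right) + 17184} = \frac{1}{766492 + 17184} = \frac{1}{783676}$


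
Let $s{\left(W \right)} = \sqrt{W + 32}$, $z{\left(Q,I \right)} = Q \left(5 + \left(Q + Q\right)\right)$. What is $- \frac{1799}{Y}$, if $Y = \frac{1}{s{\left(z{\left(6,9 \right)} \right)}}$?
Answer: $- 1799 \sqrt{134} \approx -20825.0$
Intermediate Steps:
$z{\left(Q,I \right)} = Q \left(5 + 2 Q\right)$
$s{\left(W \right)} = \sqrt{32 + W}$
$Y = \frac{\sqrt{134}}{134}$ ($Y = \frac{1}{\sqrt{32 + 6 \left(5 + 2 \cdot 6\right)}} = \frac{1}{\sqrt{32 + 6 \left(5 + 12\right)}} = \frac{1}{\sqrt{32 + 6 \cdot 17}} = \frac{1}{\sqrt{32 + 102}} = \frac{1}{\sqrt{134}} = \frac{\sqrt{134}}{134} \approx 0.086387$)
$- \frac{1799}{Y} = - \frac{1799}{\frac{1}{134} \sqrt{134}} = - 1799 \sqrt{134}$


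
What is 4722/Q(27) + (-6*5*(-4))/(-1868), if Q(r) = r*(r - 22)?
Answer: 733708/21015 ≈ 34.914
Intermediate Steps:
Q(r) = r*(-22 + r)
4722/Q(27) + (-6*5*(-4))/(-1868) = 4722/((27*(-22 + 27))) + (-6*5*(-4))/(-1868) = 4722/((27*5)) - 30*(-4)*(-1/1868) = 4722/135 + 120*(-1/1868) = 4722*(1/135) - 30/467 = 1574/45 - 30/467 = 733708/21015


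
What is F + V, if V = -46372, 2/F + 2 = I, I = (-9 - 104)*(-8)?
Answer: -20913771/451 ≈ -46372.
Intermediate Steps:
I = 904 (I = -113*(-8) = 904)
F = 1/451 (F = 2/(-2 + 904) = 2/902 = 2*(1/902) = 1/451 ≈ 0.0022173)
F + V = 1/451 - 46372 = -20913771/451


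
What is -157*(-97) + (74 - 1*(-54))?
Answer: 15357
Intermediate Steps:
-157*(-97) + (74 - 1*(-54)) = 15229 + (74 + 54) = 15229 + 128 = 15357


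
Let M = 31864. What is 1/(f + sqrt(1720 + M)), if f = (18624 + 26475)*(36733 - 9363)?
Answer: 617179815/761821848086851658 - sqrt(2099)/380910924043425829 ≈ 8.1014e-10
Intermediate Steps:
f = 1234359630 (f = 45099*27370 = 1234359630)
1/(f + sqrt(1720 + M)) = 1/(1234359630 + sqrt(1720 + 31864)) = 1/(1234359630 + sqrt(33584)) = 1/(1234359630 + 4*sqrt(2099))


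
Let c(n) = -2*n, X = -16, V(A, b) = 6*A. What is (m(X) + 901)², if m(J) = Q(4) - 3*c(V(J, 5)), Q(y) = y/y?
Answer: 106276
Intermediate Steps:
Q(y) = 1
m(J) = 1 + 36*J (m(J) = 1 - (-6)*6*J = 1 - (-36)*J = 1 + 36*J)
(m(X) + 901)² = ((1 + 36*(-16)) + 901)² = ((1 - 576) + 901)² = (-575 + 901)² = 326² = 106276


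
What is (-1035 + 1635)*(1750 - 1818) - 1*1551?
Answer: -42351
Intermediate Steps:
(-1035 + 1635)*(1750 - 1818) - 1*1551 = 600*(-68) - 1551 = -40800 - 1551 = -42351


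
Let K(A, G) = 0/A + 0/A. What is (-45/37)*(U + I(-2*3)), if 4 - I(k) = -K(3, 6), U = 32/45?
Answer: -212/37 ≈ -5.7297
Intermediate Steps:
K(A, G) = 0 (K(A, G) = 0 + 0 = 0)
U = 32/45 (U = 32*(1/45) = 32/45 ≈ 0.71111)
I(k) = 4 (I(k) = 4 - (-1)*0 = 4 - 1*0 = 4 + 0 = 4)
(-45/37)*(U + I(-2*3)) = (-45/37)*(32/45 + 4) = -45*1/37*(212/45) = -45/37*212/45 = -212/37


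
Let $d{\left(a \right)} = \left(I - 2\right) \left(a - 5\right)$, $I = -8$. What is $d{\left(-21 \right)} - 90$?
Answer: $170$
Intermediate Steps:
$d{\left(a \right)} = 50 - 10 a$ ($d{\left(a \right)} = \left(-8 - 2\right) \left(a - 5\right) = - 10 \left(-5 + a\right) = 50 - 10 a$)
$d{\left(-21 \right)} - 90 = \left(50 - -210\right) - 90 = \left(50 + 210\right) + \left(-211 + 121\right) = 260 - 90 = 170$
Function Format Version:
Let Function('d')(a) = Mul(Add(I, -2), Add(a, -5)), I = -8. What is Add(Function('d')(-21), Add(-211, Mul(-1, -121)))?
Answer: 170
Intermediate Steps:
Function('d')(a) = Add(50, Mul(-10, a)) (Function('d')(a) = Mul(Add(-8, -2), Add(a, -5)) = Mul(-10, Add(-5, a)) = Add(50, Mul(-10, a)))
Add(Function('d')(-21), Add(-211, Mul(-1, -121))) = Add(Add(50, Mul(-10, -21)), Add(-211, Mul(-1, -121))) = Add(Add(50, 210), Add(-211, 121)) = Add(260, -90) = 170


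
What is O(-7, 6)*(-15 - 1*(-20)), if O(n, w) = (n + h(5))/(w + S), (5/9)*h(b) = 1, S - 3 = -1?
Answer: -13/4 ≈ -3.2500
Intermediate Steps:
S = 2 (S = 3 - 1 = 2)
h(b) = 9/5 (h(b) = (9/5)*1 = 9/5)
O(n, w) = (9/5 + n)/(2 + w) (O(n, w) = (n + 9/5)/(w + 2) = (9/5 + n)/(2 + w))
O(-7, 6)*(-15 - 1*(-20)) = ((9/5 - 7)/(2 + 6))*(-15 - 1*(-20)) = (-26/5/8)*(-15 + 20) = ((1/8)*(-26/5))*5 = -13/20*5 = -13/4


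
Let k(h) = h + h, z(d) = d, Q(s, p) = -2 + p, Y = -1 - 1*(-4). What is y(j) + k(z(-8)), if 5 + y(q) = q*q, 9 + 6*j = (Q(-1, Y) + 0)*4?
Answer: -731/36 ≈ -20.306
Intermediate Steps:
Y = 3 (Y = -1 + 4 = 3)
j = -5/6 (j = -3/2 + (((-2 + 3) + 0)*4)/6 = -3/2 + ((1 + 0)*4)/6 = -3/2 + (1*4)/6 = -3/2 + (1/6)*4 = -3/2 + 2/3 = -5/6 ≈ -0.83333)
k(h) = 2*h
y(q) = -5 + q**2 (y(q) = -5 + q*q = -5 + q**2)
y(j) + k(z(-8)) = (-5 + (-5/6)**2) + 2*(-8) = (-5 + 25/36) - 16 = -155/36 - 16 = -731/36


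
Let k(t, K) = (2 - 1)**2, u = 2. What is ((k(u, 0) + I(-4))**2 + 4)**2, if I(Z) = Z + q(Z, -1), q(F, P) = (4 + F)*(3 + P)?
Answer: 169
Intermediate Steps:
q(F, P) = (3 + P)*(4 + F)
I(Z) = 8 + 3*Z (I(Z) = Z + (12 + 3*Z + 4*(-1) + Z*(-1)) = Z + (12 + 3*Z - 4 - Z) = Z + (8 + 2*Z) = 8 + 3*Z)
k(t, K) = 1 (k(t, K) = 1**2 = 1)
((k(u, 0) + I(-4))**2 + 4)**2 = ((1 + (8 + 3*(-4)))**2 + 4)**2 = ((1 + (8 - 12))**2 + 4)**2 = ((1 - 4)**2 + 4)**2 = ((-3)**2 + 4)**2 = (9 + 4)**2 = 13**2 = 169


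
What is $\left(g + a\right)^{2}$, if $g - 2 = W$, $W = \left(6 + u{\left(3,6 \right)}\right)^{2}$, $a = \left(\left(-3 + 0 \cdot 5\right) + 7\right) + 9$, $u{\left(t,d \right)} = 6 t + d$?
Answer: $837225$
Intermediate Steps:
$u{\left(t,d \right)} = d + 6 t$
$a = 13$ ($a = \left(\left(-3 + 0\right) + 7\right) + 9 = \left(-3 + 7\right) + 9 = 4 + 9 = 13$)
$W = 900$ ($W = \left(6 + \left(6 + 6 \cdot 3\right)\right)^{2} = \left(6 + \left(6 + 18\right)\right)^{2} = \left(6 + 24\right)^{2} = 30^{2} = 900$)
$g = 902$ ($g = 2 + 900 = 902$)
$\left(g + a\right)^{2} = \left(902 + 13\right)^{2} = 915^{2} = 837225$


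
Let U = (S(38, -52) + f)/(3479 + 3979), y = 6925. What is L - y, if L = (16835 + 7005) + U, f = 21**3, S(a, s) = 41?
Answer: 63080686/3729 ≈ 16916.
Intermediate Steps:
f = 9261
U = 4651/3729 (U = (41 + 9261)/(3479 + 3979) = 9302/7458 = 9302*(1/7458) = 4651/3729 ≈ 1.2473)
L = 88904011/3729 (L = (16835 + 7005) + 4651/3729 = 23840 + 4651/3729 = 88904011/3729 ≈ 23841.)
L - y = 88904011/3729 - 1*6925 = 88904011/3729 - 6925 = 63080686/3729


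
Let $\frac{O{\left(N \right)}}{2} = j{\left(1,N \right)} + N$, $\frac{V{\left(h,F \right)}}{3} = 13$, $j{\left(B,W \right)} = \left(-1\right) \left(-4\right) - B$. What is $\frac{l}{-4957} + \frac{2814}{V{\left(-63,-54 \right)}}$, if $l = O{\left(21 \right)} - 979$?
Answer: $\frac{4661769}{64441} \approx 72.342$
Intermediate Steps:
$j{\left(B,W \right)} = 4 - B$
$V{\left(h,F \right)} = 39$ ($V{\left(h,F \right)} = 3 \cdot 13 = 39$)
$O{\left(N \right)} = 6 + 2 N$ ($O{\left(N \right)} = 2 \left(\left(4 - 1\right) + N\right) = 2 \left(3 + N\right) = 6 + 2 N$)
$l = -931$ ($l = \left(6 + 2 \cdot 21\right) - 979 = \left(6 + 42\right) - 979 = 48 - 979 = -931$)
$\frac{l}{-4957} + \frac{2814}{V{\left(-63,-54 \right)}} = - \frac{931}{-4957} + \frac{2814}{39} = \left(-931\right) \left(- \frac{1}{4957}\right) + 2814 \cdot \frac{1}{39} = \frac{931}{4957} + \frac{938}{13} = \frac{4661769}{64441}$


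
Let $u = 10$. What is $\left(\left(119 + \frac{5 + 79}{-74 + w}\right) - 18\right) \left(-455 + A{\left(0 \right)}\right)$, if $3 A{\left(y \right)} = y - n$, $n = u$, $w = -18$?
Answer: $- \frac{3165250}{69} \approx -45873.0$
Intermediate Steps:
$n = 10$
$A{\left(y \right)} = - \frac{10}{3} + \frac{y}{3}$ ($A{\left(y \right)} = \frac{y - 10}{3} = \frac{-10 + y}{3} = - \frac{10}{3} + \frac{y}{3}$)
$\left(\left(119 + \frac{5 + 79}{-74 + w}\right) - 18\right) \left(-455 + A{\left(0 \right)}\right) = \left(\left(119 + \frac{5 + 79}{-74 - 18}\right) - 18\right) \left(-455 + \left(- \frac{10}{3} + \frac{1}{3} \cdot 0\right)\right) = \left(\left(119 + \frac{84}{-92}\right) - 18\right) \left(-455 + \left(- \frac{10}{3} + 0\right)\right) = \left(\left(119 + 84 \left(- \frac{1}{92}\right)\right) - 18\right) \left(-455 - \frac{10}{3}\right) = \left(\left(119 - \frac{21}{23}\right) - 18\right) \left(- \frac{1375}{3}\right) = \left(\frac{2716}{23} - 18\right) \left(- \frac{1375}{3}\right) = \frac{2302}{23} \left(- \frac{1375}{3}\right) = - \frac{3165250}{69}$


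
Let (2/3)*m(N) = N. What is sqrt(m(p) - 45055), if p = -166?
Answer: 2*I*sqrt(11326) ≈ 212.85*I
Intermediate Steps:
m(N) = 3*N/2
sqrt(m(p) - 45055) = sqrt((3/2)*(-166) - 45055) = sqrt(-249 - 45055) = sqrt(-45304) = 2*I*sqrt(11326)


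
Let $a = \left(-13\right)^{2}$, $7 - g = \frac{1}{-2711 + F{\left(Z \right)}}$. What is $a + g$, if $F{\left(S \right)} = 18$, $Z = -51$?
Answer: $\frac{473969}{2693} \approx 176.0$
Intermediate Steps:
$g = \frac{18852}{2693}$ ($g = 7 - \frac{1}{-2711 + 18} = 7 - \frac{1}{-2693} = 7 - - \frac{1}{2693} = 7 + \frac{1}{2693} = \frac{18852}{2693} \approx 7.0004$)
$a = 169$
$a + g = 169 + \frac{18852}{2693} = \frac{473969}{2693}$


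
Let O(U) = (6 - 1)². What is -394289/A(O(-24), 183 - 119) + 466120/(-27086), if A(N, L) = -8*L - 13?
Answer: 745357061/1015725 ≈ 733.82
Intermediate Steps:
O(U) = 25 (O(U) = 5² = 25)
A(N, L) = -13 - 8*L
-394289/A(O(-24), 183 - 119) + 466120/(-27086) = -394289/(-13 - 8*(183 - 119)) + 466120/(-27086) = -394289/(-13 - 8*64) + 466120*(-1/27086) = -394289/(-13 - 512) - 233060/13543 = -394289/(-525) - 233060/13543 = -394289*(-1/525) - 233060/13543 = 56327/75 - 233060/13543 = 745357061/1015725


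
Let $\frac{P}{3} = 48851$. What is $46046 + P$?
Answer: $192599$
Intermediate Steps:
$P = 146553$ ($P = 3 \cdot 48851 = 146553$)
$46046 + P = 46046 + 146553 = 192599$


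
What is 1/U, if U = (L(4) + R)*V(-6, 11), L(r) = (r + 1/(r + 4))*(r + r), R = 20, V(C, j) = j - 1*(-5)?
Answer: 1/848 ≈ 0.0011792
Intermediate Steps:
V(C, j) = 5 + j (V(C, j) = j + 5 = 5 + j)
L(r) = 2*r*(r + 1/(4 + r)) (L(r) = (r + 1/(4 + r))*(2*r) = 2*r*(r + 1/(4 + r)))
U = 848 (U = (2*4*(1 + 4**2 + 4*4)/(4 + 4) + 20)*(5 + 11) = (2*4*(1 + 16 + 16)/8 + 20)*16 = (2*4*(1/8)*33 + 20)*16 = (33 + 20)*16 = 53*16 = 848)
1/U = 1/848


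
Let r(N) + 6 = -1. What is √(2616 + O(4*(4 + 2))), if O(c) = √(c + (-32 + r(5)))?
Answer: √(2616 + I*√15) ≈ 51.147 + 0.0379*I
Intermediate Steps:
r(N) = -7 (r(N) = -6 - 1 = -7)
O(c) = √(-39 + c) (O(c) = √(c + (-32 - 7)) = √(c - 39) = √(-39 + c))
√(2616 + O(4*(4 + 2))) = √(2616 + √(-39 + 4*(4 + 2))) = √(2616 + √(-39 + 4*6)) = √(2616 + √(-39 + 24)) = √(2616 + √(-15)) = √(2616 + I*√15)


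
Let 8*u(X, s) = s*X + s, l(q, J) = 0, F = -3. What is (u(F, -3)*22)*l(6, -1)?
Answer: 0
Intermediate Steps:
u(X, s) = s/8 + X*s/8 (u(X, s) = (s*X + s)/8 = (X*s + s)/8 = (s + X*s)/8 = s/8 + X*s/8)
(u(F, -3)*22)*l(6, -1) = (((⅛)*(-3)*(1 - 3))*22)*0 = (((⅛)*(-3)*(-2))*22)*0 = ((¾)*22)*0 = (33/2)*0 = 0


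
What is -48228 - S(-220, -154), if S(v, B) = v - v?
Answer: -48228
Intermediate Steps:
S(v, B) = 0
-48228 - S(-220, -154) = -48228 - 1*0 = -48228 + 0 = -48228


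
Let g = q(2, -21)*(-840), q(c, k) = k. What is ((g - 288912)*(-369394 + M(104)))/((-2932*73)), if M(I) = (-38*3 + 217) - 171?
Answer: -25056173916/53509 ≈ -4.6826e+5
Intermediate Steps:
M(I) = -68 (M(I) = (-114 + 217) - 171 = 103 - 171 = -68)
g = 17640 (g = -21*(-840) = 17640)
((g - 288912)*(-369394 + M(104)))/((-2932*73)) = ((17640 - 288912)*(-369394 - 68))/((-2932*73)) = -271272*(-369462)/(-214036) = 100224695664*(-1/214036) = -25056173916/53509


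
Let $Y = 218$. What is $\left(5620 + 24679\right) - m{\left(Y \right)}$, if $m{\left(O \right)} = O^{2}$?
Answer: $-17225$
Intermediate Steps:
$\left(5620 + 24679\right) - m{\left(Y \right)} = \left(5620 + 24679\right) - 218^{2} = 30299 - 47524 = -17225$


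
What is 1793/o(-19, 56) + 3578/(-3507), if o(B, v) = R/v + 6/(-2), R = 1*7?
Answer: -50386702/80661 ≈ -624.67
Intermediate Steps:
R = 7
o(B, v) = -3 + 7/v (o(B, v) = 7/v + 6/(-2) = 7/v + 6*(-½) = 7/v - 3 = -3 + 7/v)
1793/o(-19, 56) + 3578/(-3507) = 1793/(-3 + 7/56) + 3578/(-3507) = 1793/(-3 + 7*(1/56)) + 3578*(-1/3507) = 1793/(-3 + ⅛) - 3578/3507 = 1793/(-23/8) - 3578/3507 = 1793*(-8/23) - 3578/3507 = -14344/23 - 3578/3507 = -50386702/80661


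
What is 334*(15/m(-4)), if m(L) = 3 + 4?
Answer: 5010/7 ≈ 715.71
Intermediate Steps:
m(L) = 7
334*(15/m(-4)) = 334*(15/7) = 5010/7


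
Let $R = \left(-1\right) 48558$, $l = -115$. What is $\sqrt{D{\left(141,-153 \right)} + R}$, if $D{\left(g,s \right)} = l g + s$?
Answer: $3 i \sqrt{7214} \approx 254.81 i$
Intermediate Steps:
$D{\left(g,s \right)} = s - 115 g$ ($D{\left(g,s \right)} = - 115 g + s = s - 115 g$)
$R = -48558$
$\sqrt{D{\left(141,-153 \right)} + R} = \sqrt{\left(-153 - 16215\right) - 48558} = \sqrt{-16368 - 48558} = \sqrt{-64926} = 3 i \sqrt{7214}$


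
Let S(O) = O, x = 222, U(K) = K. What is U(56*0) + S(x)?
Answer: 222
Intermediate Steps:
U(56*0) + S(x) = 56*0 + 222 = 0 + 222 = 222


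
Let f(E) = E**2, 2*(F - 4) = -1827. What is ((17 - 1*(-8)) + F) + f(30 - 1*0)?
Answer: 31/2 ≈ 15.500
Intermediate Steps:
F = -1819/2 (F = 4 + (1/2)*(-1827) = 4 - 1827/2 = -1819/2 ≈ -909.50)
((17 - 1*(-8)) + F) + f(30 - 1*0) = ((17 - 1*(-8)) - 1819/2) + (30 - 1*0)**2 = ((17 + 8) - 1819/2) + (30 + 0)**2 = (25 - 1819/2) + 30**2 = -1769/2 + 900 = 31/2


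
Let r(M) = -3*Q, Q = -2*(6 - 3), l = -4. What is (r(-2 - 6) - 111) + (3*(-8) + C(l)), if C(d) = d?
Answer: -121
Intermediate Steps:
Q = -6 (Q = -2*3 = -6)
r(M) = 18 (r(M) = -3*(-6) = 18)
(r(-2 - 6) - 111) + (3*(-8) + C(l)) = (18 - 111) + (3*(-8) - 4) = -93 + (-24 - 4) = -93 - 28 = -121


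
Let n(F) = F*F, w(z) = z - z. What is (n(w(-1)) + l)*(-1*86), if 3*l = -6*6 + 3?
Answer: 946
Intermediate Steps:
l = -11 (l = (-6*6 + 3)/3 = (-36 + 3)/3 = (⅓)*(-33) = -11)
w(z) = 0
n(F) = F²
(n(w(-1)) + l)*(-1*86) = (0² - 11)*(-1*86) = (0 - 11)*(-86) = -11*(-86) = 946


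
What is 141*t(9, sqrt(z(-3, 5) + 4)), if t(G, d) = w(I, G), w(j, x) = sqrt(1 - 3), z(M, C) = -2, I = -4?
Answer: 141*I*sqrt(2) ≈ 199.4*I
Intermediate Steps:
w(j, x) = I*sqrt(2) (w(j, x) = sqrt(-2) = I*sqrt(2))
t(G, d) = I*sqrt(2)
141*t(9, sqrt(z(-3, 5) + 4)) = 141*(I*sqrt(2)) = 141*I*sqrt(2)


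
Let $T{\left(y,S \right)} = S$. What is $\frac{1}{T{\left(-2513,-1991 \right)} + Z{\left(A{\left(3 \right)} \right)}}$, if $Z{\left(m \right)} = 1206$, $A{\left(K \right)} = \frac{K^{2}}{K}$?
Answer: $- \frac{1}{785} \approx -0.0012739$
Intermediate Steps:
$A{\left(K \right)} = K$
$\frac{1}{T{\left(-2513,-1991 \right)} + Z{\left(A{\left(3 \right)} \right)}} = \frac{1}{-1991 + 1206} = \frac{1}{-785} = - \frac{1}{785}$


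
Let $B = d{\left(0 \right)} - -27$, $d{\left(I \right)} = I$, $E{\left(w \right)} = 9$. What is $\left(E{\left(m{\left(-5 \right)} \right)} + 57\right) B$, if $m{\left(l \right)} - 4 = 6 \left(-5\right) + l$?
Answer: $1782$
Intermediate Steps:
$m{\left(l \right)} = -26 + l$ ($m{\left(l \right)} = 4 + \left(6 \left(-5\right) + l\right) = 4 + \left(-30 + l\right) = -26 + l$)
$B = 27$ ($B = 0 - -27 = 0 + 27 = 27$)
$\left(E{\left(m{\left(-5 \right)} \right)} + 57\right) B = \left(9 + 57\right) 27 = 66 \cdot 27 = 1782$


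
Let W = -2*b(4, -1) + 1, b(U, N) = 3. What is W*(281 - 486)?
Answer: 1025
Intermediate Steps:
W = -5 (W = -2*3 + 1 = -6 + 1 = -5)
W*(281 - 486) = -5*(281 - 486) = -5*(-205) = 1025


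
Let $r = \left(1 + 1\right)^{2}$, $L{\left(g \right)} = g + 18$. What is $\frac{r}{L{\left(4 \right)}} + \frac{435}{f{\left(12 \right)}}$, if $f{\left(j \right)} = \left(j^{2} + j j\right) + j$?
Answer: $\frac{359}{220} \approx 1.6318$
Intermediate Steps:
$L{\left(g \right)} = 18 + g$
$f{\left(j \right)} = j + 2 j^{2}$ ($f{\left(j \right)} = \left(j^{2} + j^{2}\right) + j = 2 j^{2} + j = j + 2 j^{2}$)
$r = 4$ ($r = 2^{2} = 4$)
$\frac{r}{L{\left(4 \right)}} + \frac{435}{f{\left(12 \right)}} = \frac{4}{18 + 4} + \frac{435}{12 \left(1 + 2 \cdot 12\right)} = \frac{4}{22} + \frac{435}{12 \left(1 + 24\right)} = 4 \cdot \frac{1}{22} + \frac{435}{12 \cdot 25} = \frac{2}{11} + \frac{435}{300} = \frac{2}{11} + 435 \cdot \frac{1}{300} = \frac{2}{11} + \frac{29}{20} = \frac{359}{220}$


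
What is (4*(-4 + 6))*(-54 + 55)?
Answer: 8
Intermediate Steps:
(4*(-4 + 6))*(-54 + 55) = (4*2)*1 = 8*1 = 8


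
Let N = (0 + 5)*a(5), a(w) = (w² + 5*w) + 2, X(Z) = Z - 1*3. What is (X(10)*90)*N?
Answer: 163800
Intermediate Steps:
X(Z) = -3 + Z (X(Z) = Z - 3 = -3 + Z)
a(w) = 2 + w² + 5*w
N = 260 (N = (0 + 5)*(2 + 5² + 5*5) = 5*(2 + 25 + 25) = 5*52 = 260)
(X(10)*90)*N = ((-3 + 10)*90)*260 = (7*90)*260 = 630*260 = 163800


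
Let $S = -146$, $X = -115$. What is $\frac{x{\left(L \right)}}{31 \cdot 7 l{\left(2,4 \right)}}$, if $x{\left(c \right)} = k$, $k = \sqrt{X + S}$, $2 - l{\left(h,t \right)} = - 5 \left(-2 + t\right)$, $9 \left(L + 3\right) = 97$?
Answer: $\frac{i \sqrt{29}}{868} \approx 0.0062041 i$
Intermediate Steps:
$L = \frac{70}{9}$ ($L = -3 + \frac{1}{9} \cdot 97 = -3 + \frac{97}{9} = \frac{70}{9} \approx 7.7778$)
$l{\left(h,t \right)} = -8 + 5 t$ ($l{\left(h,t \right)} = 2 - - 5 \left(-2 + t\right) = 2 - \left(10 - 5 t\right) = 2 + \left(-10 + 5 t\right) = -8 + 5 t$)
$k = 3 i \sqrt{29}$ ($k = \sqrt{-115 - 146} = \sqrt{-261} = 3 i \sqrt{29} \approx 16.155 i$)
$x{\left(c \right)} = 3 i \sqrt{29}$
$\frac{x{\left(L \right)}}{31 \cdot 7 l{\left(2,4 \right)}} = \frac{3 i \sqrt{29}}{31 \cdot 7 \left(-8 + 5 \cdot 4\right)} = \frac{3 i \sqrt{29}}{217 \left(-8 + 20\right)} = \frac{3 i \sqrt{29}}{217 \cdot 12} = \frac{3 i \sqrt{29}}{2604} = 3 i \sqrt{29} \cdot \frac{1}{2604} = \frac{i \sqrt{29}}{868}$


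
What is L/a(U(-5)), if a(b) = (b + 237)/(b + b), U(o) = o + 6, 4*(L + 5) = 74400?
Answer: 18595/119 ≈ 156.26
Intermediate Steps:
L = 18595 (L = -5 + (¼)*74400 = -5 + 18600 = 18595)
U(o) = 6 + o
a(b) = (237 + b)/(2*b) (a(b) = (237 + b)/((2*b)) = (237 + b)*(1/(2*b)) = (237 + b)/(2*b))
L/a(U(-5)) = 18595/(((237 + (6 - 5))/(2*(6 - 5)))) = 18595/(((½)*(237 + 1)/1)) = 18595/(((½)*1*238)) = 18595/119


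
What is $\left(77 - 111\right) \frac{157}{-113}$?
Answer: $\frac{5338}{113} \approx 47.239$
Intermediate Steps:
$\left(77 - 111\right) \frac{157}{-113} = - 34 \cdot 157 \left(- \frac{1}{113}\right) = \left(-34\right) \left(- \frac{157}{113}\right) = \frac{5338}{113}$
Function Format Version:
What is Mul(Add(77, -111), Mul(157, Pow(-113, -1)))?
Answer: Rational(5338, 113) ≈ 47.239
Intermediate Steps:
Mul(Add(77, -111), Mul(157, Pow(-113, -1))) = Mul(-34, Mul(157, Rational(-1, 113))) = Mul(-34, Rational(-157, 113)) = Rational(5338, 113)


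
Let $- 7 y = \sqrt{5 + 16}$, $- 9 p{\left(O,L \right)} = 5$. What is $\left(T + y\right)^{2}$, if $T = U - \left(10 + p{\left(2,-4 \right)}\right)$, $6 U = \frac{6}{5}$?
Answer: $\frac{1217467}{14175} + \frac{832 \sqrt{21}}{315} \approx 97.992$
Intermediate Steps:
$p{\left(O,L \right)} = - \frac{5}{9}$ ($p{\left(O,L \right)} = \left(- \frac{1}{9}\right) 5 = - \frac{5}{9}$)
$U = \frac{1}{5}$ ($U = \frac{6 \cdot \frac{1}{5}}{6} = \frac{1}{6} \cdot \frac{6}{5} = \frac{1}{5} \approx 0.2$)
$y = - \frac{\sqrt{21}}{7}$ ($y = - \frac{\sqrt{5 + 16}}{7} = - \frac{\sqrt{21}}{7} \approx -0.65465$)
$T = - \frac{416}{45}$ ($T = \frac{1}{5} - \left(10 - \frac{5}{9}\right) = \frac{1}{5} - \frac{85}{9} = - \frac{416}{45} \approx -9.2444$)
$\left(T + y\right)^{2} = \left(- \frac{416}{45} - \frac{\sqrt{21}}{7}\right)^{2}$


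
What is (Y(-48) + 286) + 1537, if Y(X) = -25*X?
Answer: 3023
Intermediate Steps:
(Y(-48) + 286) + 1537 = (-25*(-48) + 286) + 1537 = (1200 + 286) + 1537 = 1486 + 1537 = 3023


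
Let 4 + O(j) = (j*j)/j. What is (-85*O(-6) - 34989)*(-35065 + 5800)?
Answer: 999077835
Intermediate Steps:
O(j) = -4 + j (O(j) = -4 + (j*j)/j = -4 + j²/j = -4 + j)
(-85*O(-6) - 34989)*(-35065 + 5800) = (-85*(-4 - 6) - 34989)*(-35065 + 5800) = (-85*(-10) - 34989)*(-29265) = (850 - 34989)*(-29265) = -34139*(-29265) = 999077835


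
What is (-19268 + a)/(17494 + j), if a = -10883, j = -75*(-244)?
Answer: -2741/3254 ≈ -0.84235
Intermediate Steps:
j = 18300
(-19268 + a)/(17494 + j) = (-19268 - 10883)/(17494 + 18300) = -30151/35794 = -30151*1/35794 = -2741/3254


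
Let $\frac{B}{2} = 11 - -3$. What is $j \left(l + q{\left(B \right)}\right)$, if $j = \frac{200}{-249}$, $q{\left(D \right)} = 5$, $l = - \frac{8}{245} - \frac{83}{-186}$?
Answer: $- \frac{4933940}{1134693} \approx -4.3483$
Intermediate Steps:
$B = 28$ ($B = 2 \left(11 - -3\right) = 2 \left(11 + 3\right) = 2 \cdot 14 = 28$)
$l = \frac{18847}{45570}$ ($l = \left(-8\right) \frac{1}{245} - - \frac{83}{186} = - \frac{8}{245} + \frac{83}{186} = \frac{18847}{45570} \approx 0.41358$)
$j = - \frac{200}{249}$ ($j = 200 \left(- \frac{1}{249}\right) = - \frac{200}{249} \approx -0.80321$)
$j \left(l + q{\left(B \right)}\right) = - \frac{200 \left(\frac{18847}{45570} + 5\right)}{249} = \left(- \frac{200}{249}\right) \frac{246697}{45570} = - \frac{4933940}{1134693}$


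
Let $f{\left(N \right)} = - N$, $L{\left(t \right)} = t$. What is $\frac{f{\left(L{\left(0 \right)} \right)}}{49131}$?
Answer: $0$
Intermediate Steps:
$\frac{f{\left(L{\left(0 \right)} \right)}}{49131} = \frac{\left(-1\right) 0}{49131} = 0 \cdot \frac{1}{49131} = 0$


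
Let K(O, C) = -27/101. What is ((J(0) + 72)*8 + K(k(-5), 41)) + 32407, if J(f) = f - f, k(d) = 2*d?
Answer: 3331256/101 ≈ 32983.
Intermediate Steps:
K(O, C) = -27/101 (K(O, C) = -27*1/101 = -27/101)
J(f) = 0
((J(0) + 72)*8 + K(k(-5), 41)) + 32407 = ((0 + 72)*8 - 27/101) + 32407 = (72*8 - 27/101) + 32407 = (576 - 27/101) + 32407 = 58149/101 + 32407 = 3331256/101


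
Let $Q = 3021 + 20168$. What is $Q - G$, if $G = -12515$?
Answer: $35704$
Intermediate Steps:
$Q = 23189$
$Q - G = 23189 - -12515 = 23189 + 12515 = 35704$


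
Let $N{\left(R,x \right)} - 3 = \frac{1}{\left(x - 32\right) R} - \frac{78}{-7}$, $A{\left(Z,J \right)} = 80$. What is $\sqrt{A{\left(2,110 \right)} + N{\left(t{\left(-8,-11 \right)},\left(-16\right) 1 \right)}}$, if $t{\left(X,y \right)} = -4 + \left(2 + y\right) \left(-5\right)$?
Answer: $\frac{\sqrt{1116635205}}{3444} \approx 9.7027$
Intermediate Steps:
$t{\left(X,y \right)} = -14 - 5 y$ ($t{\left(X,y \right)} = -4 - \left(10 + 5 y\right) = -14 - 5 y$)
$N{\left(R,x \right)} = \frac{99}{7} + \frac{1}{R \left(-32 + x\right)}$ ($N{\left(R,x \right)} = 3 + \left(\frac{1}{\left(x - 32\right) R} - \frac{78}{-7}\right) = 3 + \left(\frac{1}{\left(-32 + x\right) R} - - \frac{78}{7}\right) = 3 + \left(\frac{1}{R \left(-32 + x\right)} + \frac{78}{7}\right) = 3 + \left(\frac{78}{7} + \frac{1}{R \left(-32 + x\right)}\right) = \frac{99}{7} + \frac{1}{R \left(-32 + x\right)}$)
$\sqrt{A{\left(2,110 \right)} + N{\left(t{\left(-8,-11 \right)},\left(-16\right) 1 \right)}} = \sqrt{80 + \frac{7 - 3168 \left(-14 - -55\right) + 99 \left(-14 - -55\right) \left(\left(-16\right) 1\right)}{7 \left(-14 - -55\right) \left(-32 - 16\right)}} = \sqrt{80 + \frac{7 - 3168 \left(-14 + 55\right) + 99 \left(-14 + 55\right) \left(-16\right)}{7 \left(-14 + 55\right) \left(-32 - 16\right)}} = \sqrt{80 + \frac{7 - 129888 + 99 \cdot 41 \left(-16\right)}{7 \cdot 41 \left(-48\right)}} = \sqrt{80 + \frac{1}{7} \cdot \frac{1}{41} \left(- \frac{1}{48}\right) \left(7 - 129888 - 64944\right)} = \sqrt{80 + \frac{1}{7} \cdot \frac{1}{41} \left(- \frac{1}{48}\right) \left(-194825\right)} = \sqrt{80 + \frac{194825}{13776}} = \sqrt{\frac{1296905}{13776}} = \frac{\sqrt{1116635205}}{3444}$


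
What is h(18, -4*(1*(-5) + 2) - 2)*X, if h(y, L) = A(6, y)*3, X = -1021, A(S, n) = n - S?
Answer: -36756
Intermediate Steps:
h(y, L) = -18 + 3*y (h(y, L) = (y - 1*6)*3 = (y - 6)*3 = (-6 + y)*3 = -18 + 3*y)
h(18, -4*(1*(-5) + 2) - 2)*X = (-18 + 3*18)*(-1021) = (-18 + 54)*(-1021) = 36*(-1021) = -36756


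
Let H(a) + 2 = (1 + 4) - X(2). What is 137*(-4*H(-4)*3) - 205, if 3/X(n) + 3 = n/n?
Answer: -7603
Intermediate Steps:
X(n) = -3/2 (X(n) = 3/(-3 + n/n) = 3/(-3 + 1) = 3/(-2) = 3*(-1/2) = -3/2)
H(a) = 9/2 (H(a) = -2 + ((1 + 4) - 1*(-3/2)) = -2 + (5 + 3/2) = -2 + 13/2 = 9/2)
137*(-4*H(-4)*3) - 205 = 137*(-4*9/2*3) - 205 = 137*(-18*3) - 205 = 137*(-54) - 205 = -7398 - 205 = -7603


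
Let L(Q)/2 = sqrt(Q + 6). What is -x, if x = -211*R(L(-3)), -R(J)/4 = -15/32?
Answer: 3165/8 ≈ 395.63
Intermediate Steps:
L(Q) = 2*sqrt(6 + Q) (L(Q) = 2*sqrt(Q + 6) = 2*sqrt(6 + Q))
R(J) = 15/8 (R(J) = -(-60)/32 = -4*(-15/32) = 15/8)
x = -3165/8 (x = -211*15/8 = -3165/8 ≈ -395.63)
-x = -1*(-3165/8) = 3165/8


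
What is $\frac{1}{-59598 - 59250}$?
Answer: $- \frac{1}{118848} \approx -8.4141 \cdot 10^{-6}$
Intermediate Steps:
$\frac{1}{-59598 - 59250} = \frac{1}{-118848} = - \frac{1}{118848}$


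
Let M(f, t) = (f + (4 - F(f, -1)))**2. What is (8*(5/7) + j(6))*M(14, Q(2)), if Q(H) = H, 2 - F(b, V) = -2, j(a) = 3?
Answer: 1708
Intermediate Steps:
F(b, V) = 4 (F(b, V) = 2 - 1*(-2) = 2 + 2 = 4)
M(f, t) = f**2 (M(f, t) = (f + (4 - 1*4))**2 = (f + (4 - 4))**2 = (f + 0)**2 = f**2)
(8*(5/7) + j(6))*M(14, Q(2)) = (8*(5/7) + 3)*14**2 = (8*(5*(1/7)) + 3)*196 = (8*(5/7) + 3)*196 = (40/7 + 3)*196 = (61/7)*196 = 1708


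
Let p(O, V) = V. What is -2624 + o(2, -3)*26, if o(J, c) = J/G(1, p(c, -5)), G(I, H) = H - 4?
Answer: -23668/9 ≈ -2629.8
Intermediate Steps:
G(I, H) = -4 + H
o(J, c) = -J/9 (o(J, c) = J/(-4 - 5) = J/(-9) = J*(-⅑) = -J/9)
-2624 + o(2, -3)*26 = -2624 - ⅑*2*26 = -2624 - 2/9*26 = -2624 - 52/9 = -23668/9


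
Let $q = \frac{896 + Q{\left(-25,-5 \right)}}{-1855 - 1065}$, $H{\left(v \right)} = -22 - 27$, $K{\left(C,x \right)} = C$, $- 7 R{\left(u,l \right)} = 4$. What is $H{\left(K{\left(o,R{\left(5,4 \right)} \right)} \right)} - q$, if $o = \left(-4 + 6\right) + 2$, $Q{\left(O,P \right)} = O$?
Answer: $- \frac{142209}{2920} \approx -48.702$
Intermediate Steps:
$o = 4$ ($o = 2 + 2 = 4$)
$R{\left(u,l \right)} = - \frac{4}{7}$ ($R{\left(u,l \right)} = \left(- \frac{1}{7}\right) 4 = - \frac{4}{7}$)
$H{\left(v \right)} = -49$
$q = - \frac{871}{2920}$ ($q = \frac{896 - 25}{-1855 - 1065} = \frac{871}{-2920} = 871 \left(- \frac{1}{2920}\right) = - \frac{871}{2920} \approx -0.29829$)
$H{\left(K{\left(o,R{\left(5,4 \right)} \right)} \right)} - q = -49 - - \frac{871}{2920} = -49 + \frac{871}{2920} = - \frac{142209}{2920}$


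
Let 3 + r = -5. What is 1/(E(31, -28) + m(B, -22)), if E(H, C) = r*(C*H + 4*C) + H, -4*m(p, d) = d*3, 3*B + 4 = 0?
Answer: 2/15775 ≈ 0.00012678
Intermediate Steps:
B = -4/3 (B = -4/3 + (1/3)*0 = -4/3 + 0 = -4/3 ≈ -1.3333)
m(p, d) = -3*d/4 (m(p, d) = -d*3/4 = -3*d/4)
r = -8 (r = -3 - 5 = -8)
E(H, C) = H - 32*C - 8*C*H (E(H, C) = -8*(C*H + 4*C) + H = -8*(4*C + C*H) + H = (-32*C - 8*C*H) + H = H - 32*C - 8*C*H)
1/(E(31, -28) + m(B, -22)) = 1/((31 - 32*(-28) - 8*(-28)*31) - 3/4*(-22)) = 1/((31 + 896 + 6944) + 33/2) = 1/(7871 + 33/2) = 1/(15775/2) = 2/15775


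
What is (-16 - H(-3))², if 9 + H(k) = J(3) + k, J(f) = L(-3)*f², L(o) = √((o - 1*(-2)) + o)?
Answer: -308 + 144*I ≈ -308.0 + 144.0*I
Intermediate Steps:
L(o) = √(2 + 2*o) (L(o) = √((o + 2) + o) = √((2 + o) + o) = √(2 + 2*o))
J(f) = 2*I*f² (J(f) = √(2 + 2*(-3))*f² = √(2 - 6)*f² = √(-4)*f² = (2*I)*f² = 2*I*f²)
H(k) = -9 + k + 18*I (H(k) = -9 + (2*I*3² + k) = -9 + (2*I*9 + k) = -9 + (18*I + k) = -9 + (k + 18*I) = -9 + k + 18*I)
(-16 - H(-3))² = (-16 - (-9 - 3 + 18*I))² = (-16 - (-12 + 18*I))² = (-16 + (12 - 18*I))² = (-4 - 18*I)²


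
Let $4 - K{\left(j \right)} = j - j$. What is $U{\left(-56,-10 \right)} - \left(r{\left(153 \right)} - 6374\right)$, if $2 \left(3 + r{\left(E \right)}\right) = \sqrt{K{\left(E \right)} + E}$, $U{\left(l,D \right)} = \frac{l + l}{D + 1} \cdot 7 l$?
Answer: $\frac{13489}{9} - \frac{\sqrt{157}}{2} \approx 1492.5$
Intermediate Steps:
$K{\left(j \right)} = 4$ ($K{\left(j \right)} = 4 - \left(j - j\right) = 4 - 0 = 4 + 0 = 4$)
$U{\left(l,D \right)} = \frac{14 l^{2}}{1 + D}$ ($U{\left(l,D \right)} = \frac{2 l}{1 + D} 7 l = \frac{14 l}{1 + D} l = \frac{14 l^{2}}{1 + D}$)
$r{\left(E \right)} = -3 + \frac{\sqrt{4 + E}}{2}$
$U{\left(-56,-10 \right)} - \left(r{\left(153 \right)} - 6374\right) = \frac{14 \left(-56\right)^{2}}{1 - 10} - \left(\left(-3 + \frac{\sqrt{4 + 153}}{2}\right) - 6374\right) = 14 \cdot 3136 \frac{1}{-9} - \left(\left(-3 + \frac{\sqrt{157}}{2}\right) - 6374\right) = 14 \cdot 3136 \left(- \frac{1}{9}\right) - \left(-6377 + \frac{\sqrt{157}}{2}\right) = - \frac{43904}{9} + \left(6377 - \frac{\sqrt{157}}{2}\right) = \frac{13489}{9} - \frac{\sqrt{157}}{2}$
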